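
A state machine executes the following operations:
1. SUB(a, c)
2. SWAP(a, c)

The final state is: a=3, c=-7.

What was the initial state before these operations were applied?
a=-4, c=3

Working backwards:
Final state: a=3, c=-7
Before step 2 (SWAP(a, c)): a=-7, c=3
Before step 1 (SUB(a, c)): a=-4, c=3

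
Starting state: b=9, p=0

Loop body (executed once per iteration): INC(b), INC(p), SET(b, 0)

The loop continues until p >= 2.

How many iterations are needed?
2

Tracing iterations:
Initial: b=9, p=0
After iteration 1: b=0, p=1
After iteration 2: b=0, p=2
p >= 2 now holds, so the loop exits after 2 iterations.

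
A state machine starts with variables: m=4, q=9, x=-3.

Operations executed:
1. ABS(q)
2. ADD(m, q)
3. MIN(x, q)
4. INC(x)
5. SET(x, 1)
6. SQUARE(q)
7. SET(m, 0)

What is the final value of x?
x = 1

Tracing execution:
Step 1: ABS(q) → x = -3
Step 2: ADD(m, q) → x = -3
Step 3: MIN(x, q) → x = -3
Step 4: INC(x) → x = -2
Step 5: SET(x, 1) → x = 1
Step 6: SQUARE(q) → x = 1
Step 7: SET(m, 0) → x = 1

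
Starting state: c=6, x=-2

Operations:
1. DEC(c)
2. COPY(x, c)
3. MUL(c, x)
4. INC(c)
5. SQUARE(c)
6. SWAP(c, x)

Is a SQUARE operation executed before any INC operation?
No

First SQUARE: step 5
First INC: step 4
Since 5 > 4, INC comes first.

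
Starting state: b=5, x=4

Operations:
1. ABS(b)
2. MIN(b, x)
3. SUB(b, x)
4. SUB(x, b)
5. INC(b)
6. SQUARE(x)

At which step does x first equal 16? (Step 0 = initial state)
Step 6

Tracing x:
Initial: x = 4
After step 1: x = 4
After step 2: x = 4
After step 3: x = 4
After step 4: x = 4
After step 5: x = 4
After step 6: x = 16 ← first occurrence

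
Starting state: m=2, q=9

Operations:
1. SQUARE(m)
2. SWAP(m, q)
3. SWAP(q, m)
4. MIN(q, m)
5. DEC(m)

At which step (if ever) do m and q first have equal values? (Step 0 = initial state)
Step 4

m and q first become equal after step 4.

Comparing values at each step:
Initial: m=2, q=9
After step 1: m=4, q=9
After step 2: m=9, q=4
After step 3: m=4, q=9
After step 4: m=4, q=4 ← equal!
After step 5: m=3, q=4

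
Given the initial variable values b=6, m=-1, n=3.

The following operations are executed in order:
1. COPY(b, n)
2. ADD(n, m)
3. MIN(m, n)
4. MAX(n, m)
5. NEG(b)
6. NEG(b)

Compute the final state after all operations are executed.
{b: 3, m: -1, n: 2}

Step-by-step execution:
Initial: b=6, m=-1, n=3
After step 1 (COPY(b, n)): b=3, m=-1, n=3
After step 2 (ADD(n, m)): b=3, m=-1, n=2
After step 3 (MIN(m, n)): b=3, m=-1, n=2
After step 4 (MAX(n, m)): b=3, m=-1, n=2
After step 5 (NEG(b)): b=-3, m=-1, n=2
After step 6 (NEG(b)): b=3, m=-1, n=2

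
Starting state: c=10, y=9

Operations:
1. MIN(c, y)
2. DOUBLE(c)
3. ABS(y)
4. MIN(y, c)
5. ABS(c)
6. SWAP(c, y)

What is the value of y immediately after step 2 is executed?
y = 9

Tracing y through execution:
Initial: y = 9
After step 1 (MIN(c, y)): y = 9
After step 2 (DOUBLE(c)): y = 9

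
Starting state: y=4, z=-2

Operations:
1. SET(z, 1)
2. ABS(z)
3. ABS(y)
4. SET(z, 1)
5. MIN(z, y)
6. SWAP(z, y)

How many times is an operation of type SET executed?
2

Counting SET operations:
Step 1: SET(z, 1) ← SET
Step 4: SET(z, 1) ← SET
Total: 2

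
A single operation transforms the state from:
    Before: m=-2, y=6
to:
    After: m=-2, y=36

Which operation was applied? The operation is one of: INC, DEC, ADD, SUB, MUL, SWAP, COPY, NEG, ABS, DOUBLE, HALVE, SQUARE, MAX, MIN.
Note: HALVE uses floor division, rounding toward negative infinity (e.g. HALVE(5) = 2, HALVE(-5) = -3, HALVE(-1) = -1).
SQUARE(y)

Analyzing the change:
Before: m=-2, y=6
After: m=-2, y=36
Variable y changed from 6 to 36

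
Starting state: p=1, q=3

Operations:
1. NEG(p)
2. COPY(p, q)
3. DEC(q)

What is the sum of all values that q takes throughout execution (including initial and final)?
11

Values of q at each step:
Initial: q = 3
After step 1: q = 3
After step 2: q = 3
After step 3: q = 2
Sum = 3 + 3 + 3 + 2 = 11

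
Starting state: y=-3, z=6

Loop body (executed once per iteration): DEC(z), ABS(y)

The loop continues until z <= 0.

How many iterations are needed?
6

Tracing iterations:
Initial: y=-3, z=6
After iteration 1: y=3, z=5
After iteration 2: y=3, z=4
After iteration 3: y=3, z=3
After iteration 4: y=3, z=2
After iteration 5: y=3, z=1
After iteration 6: y=3, z=0
z <= 0 now holds, so the loop exits after 6 iterations.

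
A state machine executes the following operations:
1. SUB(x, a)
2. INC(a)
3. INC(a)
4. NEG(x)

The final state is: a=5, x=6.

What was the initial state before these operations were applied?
a=3, x=-3

Working backwards:
Final state: a=5, x=6
Before step 4 (NEG(x)): a=5, x=-6
Before step 3 (INC(a)): a=4, x=-6
Before step 2 (INC(a)): a=3, x=-6
Before step 1 (SUB(x, a)): a=3, x=-3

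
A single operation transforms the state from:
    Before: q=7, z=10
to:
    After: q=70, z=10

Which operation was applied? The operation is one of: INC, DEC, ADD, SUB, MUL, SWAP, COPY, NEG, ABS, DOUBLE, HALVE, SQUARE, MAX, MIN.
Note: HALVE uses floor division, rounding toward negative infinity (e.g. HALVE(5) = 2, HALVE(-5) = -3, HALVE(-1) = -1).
MUL(q, z)

Analyzing the change:
Before: q=7, z=10
After: q=70, z=10
Variable q changed from 7 to 70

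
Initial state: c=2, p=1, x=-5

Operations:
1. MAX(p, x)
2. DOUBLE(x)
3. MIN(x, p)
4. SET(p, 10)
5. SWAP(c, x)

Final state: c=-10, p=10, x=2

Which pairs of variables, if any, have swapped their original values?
None

Comparing initial and final values:
p: 1 → 10
x: -5 → 2
c: 2 → -10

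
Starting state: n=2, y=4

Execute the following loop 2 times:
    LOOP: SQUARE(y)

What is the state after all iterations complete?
n=2, y=256

Iteration trace:
Start: n=2, y=4
After iteration 1: n=2, y=16
After iteration 2: n=2, y=256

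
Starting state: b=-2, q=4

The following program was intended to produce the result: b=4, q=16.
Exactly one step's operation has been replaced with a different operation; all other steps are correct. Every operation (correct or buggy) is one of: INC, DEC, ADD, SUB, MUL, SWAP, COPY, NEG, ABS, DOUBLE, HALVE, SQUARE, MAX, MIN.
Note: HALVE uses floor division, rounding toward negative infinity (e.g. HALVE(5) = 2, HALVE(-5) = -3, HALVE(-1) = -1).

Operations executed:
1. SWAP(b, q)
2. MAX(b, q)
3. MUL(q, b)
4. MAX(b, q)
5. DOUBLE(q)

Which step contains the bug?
Step 4

Trace with buggy code:
Initial: b=-2, q=4
After step 1: b=4, q=-2
After step 2: b=4, q=-2
After step 3: b=4, q=-8
After step 4: b=4, q=-8
After step 5: b=4, q=-16
Actual final b=4, q=-16 ≠ expected b=4, q=16.
Step 4 is the only position where a single-operation replacement can produce the expected result.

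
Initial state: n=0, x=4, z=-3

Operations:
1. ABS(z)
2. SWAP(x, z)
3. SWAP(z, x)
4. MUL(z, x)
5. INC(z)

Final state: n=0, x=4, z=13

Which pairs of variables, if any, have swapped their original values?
None

Comparing initial and final values:
n: 0 → 0
z: -3 → 13
x: 4 → 4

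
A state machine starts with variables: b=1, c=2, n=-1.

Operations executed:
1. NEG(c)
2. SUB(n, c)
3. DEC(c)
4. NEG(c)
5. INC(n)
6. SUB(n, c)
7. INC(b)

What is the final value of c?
c = 3

Tracing execution:
Step 1: NEG(c) → c = -2
Step 2: SUB(n, c) → c = -2
Step 3: DEC(c) → c = -3
Step 4: NEG(c) → c = 3
Step 5: INC(n) → c = 3
Step 6: SUB(n, c) → c = 3
Step 7: INC(b) → c = 3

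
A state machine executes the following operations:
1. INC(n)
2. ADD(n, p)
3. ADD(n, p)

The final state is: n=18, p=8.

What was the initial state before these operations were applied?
n=1, p=8

Working backwards:
Final state: n=18, p=8
Before step 3 (ADD(n, p)): n=10, p=8
Before step 2 (ADD(n, p)): n=2, p=8
Before step 1 (INC(n)): n=1, p=8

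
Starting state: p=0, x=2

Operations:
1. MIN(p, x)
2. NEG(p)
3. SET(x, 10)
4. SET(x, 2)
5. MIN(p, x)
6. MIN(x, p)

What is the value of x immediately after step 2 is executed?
x = 2

Tracing x through execution:
Initial: x = 2
After step 1 (MIN(p, x)): x = 2
After step 2 (NEG(p)): x = 2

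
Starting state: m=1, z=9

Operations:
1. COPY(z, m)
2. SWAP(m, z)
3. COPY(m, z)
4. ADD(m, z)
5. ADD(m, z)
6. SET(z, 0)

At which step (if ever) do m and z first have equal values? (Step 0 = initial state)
Step 1

m and z first become equal after step 1.

Comparing values at each step:
Initial: m=1, z=9
After step 1: m=1, z=1 ← equal!
After step 2: m=1, z=1 ← equal!
After step 3: m=1, z=1 ← equal!
After step 4: m=2, z=1
After step 5: m=3, z=1
After step 6: m=3, z=0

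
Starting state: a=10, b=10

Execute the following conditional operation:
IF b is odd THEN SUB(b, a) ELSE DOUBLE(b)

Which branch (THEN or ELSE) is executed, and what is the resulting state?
Branch: ELSE, Final state: a=10, b=20

Evaluating condition: b is odd
Condition is False, so ELSE branch executes
After DOUBLE(b): a=10, b=20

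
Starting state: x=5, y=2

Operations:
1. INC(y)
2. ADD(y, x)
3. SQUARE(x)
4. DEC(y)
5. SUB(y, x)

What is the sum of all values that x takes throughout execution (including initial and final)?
90

Values of x at each step:
Initial: x = 5
After step 1: x = 5
After step 2: x = 5
After step 3: x = 25
After step 4: x = 25
After step 5: x = 25
Sum = 5 + 5 + 5 + 25 + 25 + 25 = 90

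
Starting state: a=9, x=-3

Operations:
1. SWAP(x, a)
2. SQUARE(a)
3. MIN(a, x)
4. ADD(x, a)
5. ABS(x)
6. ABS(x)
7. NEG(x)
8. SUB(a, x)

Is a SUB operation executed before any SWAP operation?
No

First SUB: step 8
First SWAP: step 1
Since 8 > 1, SWAP comes first.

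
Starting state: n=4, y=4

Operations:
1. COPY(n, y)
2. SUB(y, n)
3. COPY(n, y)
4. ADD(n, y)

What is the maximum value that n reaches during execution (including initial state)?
4

Values of n at each step:
Initial: n = 4 ← maximum
After step 1: n = 4
After step 2: n = 4
After step 3: n = 0
After step 4: n = 0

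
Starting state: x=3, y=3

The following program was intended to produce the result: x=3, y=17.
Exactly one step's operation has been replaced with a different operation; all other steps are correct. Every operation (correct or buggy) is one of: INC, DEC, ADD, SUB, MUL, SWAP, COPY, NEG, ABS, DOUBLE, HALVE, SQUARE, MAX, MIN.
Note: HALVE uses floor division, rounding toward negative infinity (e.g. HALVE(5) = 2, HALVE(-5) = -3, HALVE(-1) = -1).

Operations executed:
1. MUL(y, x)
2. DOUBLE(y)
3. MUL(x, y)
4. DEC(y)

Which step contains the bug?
Step 3

Trace with buggy code:
Initial: x=3, y=3
After step 1: x=3, y=9
After step 2: x=3, y=18
After step 3: x=54, y=18
After step 4: x=54, y=17
Actual final x=54, y=17 ≠ expected x=3, y=17.
Step 3 is the only position where a single-operation replacement can produce the expected result.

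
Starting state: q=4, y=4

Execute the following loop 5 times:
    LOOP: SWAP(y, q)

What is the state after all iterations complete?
q=4, y=4

Iteration trace:
Start: q=4, y=4
After iteration 1: q=4, y=4
After iteration 2: q=4, y=4
After iteration 3: q=4, y=4
After iteration 4: q=4, y=4
After iteration 5: q=4, y=4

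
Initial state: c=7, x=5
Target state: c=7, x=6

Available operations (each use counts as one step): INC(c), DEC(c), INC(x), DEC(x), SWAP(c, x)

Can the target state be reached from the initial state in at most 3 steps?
Yes

Path (1 step): INC(x)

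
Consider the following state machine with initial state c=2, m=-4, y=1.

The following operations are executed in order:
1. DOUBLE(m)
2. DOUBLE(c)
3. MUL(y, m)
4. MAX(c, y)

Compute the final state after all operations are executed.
{c: 4, m: -8, y: -8}

Step-by-step execution:
Initial: c=2, m=-4, y=1
After step 1 (DOUBLE(m)): c=2, m=-8, y=1
After step 2 (DOUBLE(c)): c=4, m=-8, y=1
After step 3 (MUL(y, m)): c=4, m=-8, y=-8
After step 4 (MAX(c, y)): c=4, m=-8, y=-8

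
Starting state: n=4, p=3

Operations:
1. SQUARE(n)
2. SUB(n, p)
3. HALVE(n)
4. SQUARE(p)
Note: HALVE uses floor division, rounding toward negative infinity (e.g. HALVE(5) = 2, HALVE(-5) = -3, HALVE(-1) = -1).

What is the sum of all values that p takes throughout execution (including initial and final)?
21

Values of p at each step:
Initial: p = 3
After step 1: p = 3
After step 2: p = 3
After step 3: p = 3
After step 4: p = 9
Sum = 3 + 3 + 3 + 3 + 9 = 21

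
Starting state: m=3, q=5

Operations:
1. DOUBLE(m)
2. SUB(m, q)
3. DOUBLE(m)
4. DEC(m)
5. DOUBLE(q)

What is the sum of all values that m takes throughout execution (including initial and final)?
14

Values of m at each step:
Initial: m = 3
After step 1: m = 6
After step 2: m = 1
After step 3: m = 2
After step 4: m = 1
After step 5: m = 1
Sum = 3 + 6 + 1 + 2 + 1 + 1 = 14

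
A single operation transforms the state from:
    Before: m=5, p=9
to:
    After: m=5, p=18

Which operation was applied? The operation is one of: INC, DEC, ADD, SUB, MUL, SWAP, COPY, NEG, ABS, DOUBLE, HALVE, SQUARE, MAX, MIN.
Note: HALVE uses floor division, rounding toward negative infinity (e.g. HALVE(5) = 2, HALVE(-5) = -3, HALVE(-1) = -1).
DOUBLE(p)

Analyzing the change:
Before: m=5, p=9
After: m=5, p=18
Variable p changed from 9 to 18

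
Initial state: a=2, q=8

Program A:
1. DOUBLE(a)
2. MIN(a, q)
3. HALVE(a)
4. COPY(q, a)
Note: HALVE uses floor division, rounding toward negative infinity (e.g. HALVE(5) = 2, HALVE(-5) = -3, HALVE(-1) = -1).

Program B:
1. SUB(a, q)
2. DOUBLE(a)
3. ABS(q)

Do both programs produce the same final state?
No

Program A final state: a=2, q=2
Program B final state: a=-12, q=8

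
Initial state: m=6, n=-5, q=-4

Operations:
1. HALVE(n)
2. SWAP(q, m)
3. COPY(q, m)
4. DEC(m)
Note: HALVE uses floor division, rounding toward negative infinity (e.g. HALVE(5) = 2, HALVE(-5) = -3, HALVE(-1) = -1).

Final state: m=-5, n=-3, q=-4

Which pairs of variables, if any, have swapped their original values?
None

Comparing initial and final values:
n: -5 → -3
q: -4 → -4
m: 6 → -5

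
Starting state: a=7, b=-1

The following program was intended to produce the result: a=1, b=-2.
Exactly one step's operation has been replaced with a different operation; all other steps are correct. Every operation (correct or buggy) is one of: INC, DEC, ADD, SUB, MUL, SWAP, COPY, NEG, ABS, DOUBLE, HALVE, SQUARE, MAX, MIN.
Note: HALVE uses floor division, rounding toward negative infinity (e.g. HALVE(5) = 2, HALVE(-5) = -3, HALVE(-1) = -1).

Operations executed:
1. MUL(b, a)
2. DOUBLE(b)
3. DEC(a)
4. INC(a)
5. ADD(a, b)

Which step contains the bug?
Step 1

Trace with buggy code:
Initial: a=7, b=-1
After step 1: a=7, b=-7
After step 2: a=7, b=-14
After step 3: a=6, b=-14
After step 4: a=7, b=-14
After step 5: a=-7, b=-14
Actual final a=-7, b=-14 ≠ expected a=1, b=-2.
Step 1 is the only position where a single-operation replacement can produce the expected result.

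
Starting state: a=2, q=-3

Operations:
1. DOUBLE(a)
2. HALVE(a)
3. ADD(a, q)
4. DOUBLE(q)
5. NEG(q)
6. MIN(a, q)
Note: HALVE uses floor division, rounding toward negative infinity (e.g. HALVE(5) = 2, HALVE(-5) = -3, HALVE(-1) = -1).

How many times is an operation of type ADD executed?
1

Counting ADD operations:
Step 3: ADD(a, q) ← ADD
Total: 1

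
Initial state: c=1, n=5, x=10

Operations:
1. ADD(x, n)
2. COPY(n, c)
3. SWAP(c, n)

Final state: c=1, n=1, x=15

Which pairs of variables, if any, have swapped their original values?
None

Comparing initial and final values:
x: 10 → 15
n: 5 → 1
c: 1 → 1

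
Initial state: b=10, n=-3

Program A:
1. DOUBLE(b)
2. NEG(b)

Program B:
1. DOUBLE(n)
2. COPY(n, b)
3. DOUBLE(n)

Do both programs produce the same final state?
No

Program A final state: b=-20, n=-3
Program B final state: b=10, n=20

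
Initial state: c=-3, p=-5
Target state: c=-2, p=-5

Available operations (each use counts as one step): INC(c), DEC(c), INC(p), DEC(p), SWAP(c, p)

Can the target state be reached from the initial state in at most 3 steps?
Yes

Path (1 step): INC(c)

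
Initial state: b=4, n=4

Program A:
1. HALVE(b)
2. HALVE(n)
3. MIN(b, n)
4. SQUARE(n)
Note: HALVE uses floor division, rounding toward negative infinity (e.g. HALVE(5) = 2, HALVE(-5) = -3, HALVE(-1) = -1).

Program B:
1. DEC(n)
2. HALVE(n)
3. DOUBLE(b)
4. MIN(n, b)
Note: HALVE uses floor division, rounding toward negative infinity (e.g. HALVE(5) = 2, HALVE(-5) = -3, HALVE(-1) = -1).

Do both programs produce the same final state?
No

Program A final state: b=2, n=4
Program B final state: b=8, n=1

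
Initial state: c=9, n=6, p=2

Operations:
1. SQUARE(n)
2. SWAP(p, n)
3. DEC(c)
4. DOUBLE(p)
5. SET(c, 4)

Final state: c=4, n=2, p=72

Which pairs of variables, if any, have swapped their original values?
None

Comparing initial and final values:
p: 2 → 72
n: 6 → 2
c: 9 → 4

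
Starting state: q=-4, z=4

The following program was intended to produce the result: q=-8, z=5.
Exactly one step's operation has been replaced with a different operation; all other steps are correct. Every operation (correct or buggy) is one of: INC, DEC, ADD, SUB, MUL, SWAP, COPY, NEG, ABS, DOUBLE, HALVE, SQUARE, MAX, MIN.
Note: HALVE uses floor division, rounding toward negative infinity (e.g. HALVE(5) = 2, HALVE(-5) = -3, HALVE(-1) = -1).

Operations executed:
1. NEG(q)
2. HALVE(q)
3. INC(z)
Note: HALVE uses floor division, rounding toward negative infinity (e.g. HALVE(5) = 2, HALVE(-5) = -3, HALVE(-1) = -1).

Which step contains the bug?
Step 1

Trace with buggy code:
Initial: q=-4, z=4
After step 1: q=4, z=4
After step 2: q=2, z=4
After step 3: q=2, z=5
Actual final q=2, z=5 ≠ expected q=-8, z=5.
Step 1 is the only position where a single-operation replacement can produce the expected result.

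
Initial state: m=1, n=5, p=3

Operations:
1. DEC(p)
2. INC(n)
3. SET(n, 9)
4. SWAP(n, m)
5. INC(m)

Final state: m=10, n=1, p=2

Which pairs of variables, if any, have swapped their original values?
None

Comparing initial and final values:
m: 1 → 10
p: 3 → 2
n: 5 → 1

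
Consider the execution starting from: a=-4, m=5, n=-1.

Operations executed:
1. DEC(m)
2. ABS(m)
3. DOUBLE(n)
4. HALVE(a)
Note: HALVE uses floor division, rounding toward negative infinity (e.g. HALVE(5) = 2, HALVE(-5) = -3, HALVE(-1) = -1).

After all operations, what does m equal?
m = 4

Tracing execution:
Step 1: DEC(m) → m = 4
Step 2: ABS(m) → m = 4
Step 3: DOUBLE(n) → m = 4
Step 4: HALVE(a) → m = 4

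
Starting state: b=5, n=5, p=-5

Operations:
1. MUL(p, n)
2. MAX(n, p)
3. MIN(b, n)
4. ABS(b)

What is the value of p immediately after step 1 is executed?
p = -25

Tracing p through execution:
Initial: p = -5
After step 1 (MUL(p, n)): p = -25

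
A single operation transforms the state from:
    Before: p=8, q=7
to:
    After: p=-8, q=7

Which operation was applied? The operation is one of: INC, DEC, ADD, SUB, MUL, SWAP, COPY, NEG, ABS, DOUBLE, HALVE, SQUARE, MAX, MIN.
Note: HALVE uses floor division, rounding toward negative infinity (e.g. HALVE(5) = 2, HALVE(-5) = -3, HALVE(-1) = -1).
NEG(p)

Analyzing the change:
Before: p=8, q=7
After: p=-8, q=7
Variable p changed from 8 to -8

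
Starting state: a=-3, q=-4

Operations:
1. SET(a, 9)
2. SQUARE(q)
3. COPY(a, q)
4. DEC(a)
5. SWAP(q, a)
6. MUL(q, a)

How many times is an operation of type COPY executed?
1

Counting COPY operations:
Step 3: COPY(a, q) ← COPY
Total: 1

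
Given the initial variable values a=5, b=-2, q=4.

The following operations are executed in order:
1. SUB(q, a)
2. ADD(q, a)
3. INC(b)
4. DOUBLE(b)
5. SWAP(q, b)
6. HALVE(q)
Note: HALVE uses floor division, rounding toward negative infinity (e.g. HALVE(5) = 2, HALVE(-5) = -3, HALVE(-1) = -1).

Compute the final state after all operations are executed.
{a: 5, b: 4, q: -1}

Step-by-step execution:
Initial: a=5, b=-2, q=4
After step 1 (SUB(q, a)): a=5, b=-2, q=-1
After step 2 (ADD(q, a)): a=5, b=-2, q=4
After step 3 (INC(b)): a=5, b=-1, q=4
After step 4 (DOUBLE(b)): a=5, b=-2, q=4
After step 5 (SWAP(q, b)): a=5, b=4, q=-2
After step 6 (HALVE(q)): a=5, b=4, q=-1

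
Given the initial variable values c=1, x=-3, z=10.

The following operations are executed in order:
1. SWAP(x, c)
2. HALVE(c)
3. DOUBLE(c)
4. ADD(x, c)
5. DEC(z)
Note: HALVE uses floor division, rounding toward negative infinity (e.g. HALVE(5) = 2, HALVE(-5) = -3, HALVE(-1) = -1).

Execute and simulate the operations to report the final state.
{c: -4, x: -3, z: 9}

Step-by-step execution:
Initial: c=1, x=-3, z=10
After step 1 (SWAP(x, c)): c=-3, x=1, z=10
After step 2 (HALVE(c)): c=-2, x=1, z=10
After step 3 (DOUBLE(c)): c=-4, x=1, z=10
After step 4 (ADD(x, c)): c=-4, x=-3, z=10
After step 5 (DEC(z)): c=-4, x=-3, z=9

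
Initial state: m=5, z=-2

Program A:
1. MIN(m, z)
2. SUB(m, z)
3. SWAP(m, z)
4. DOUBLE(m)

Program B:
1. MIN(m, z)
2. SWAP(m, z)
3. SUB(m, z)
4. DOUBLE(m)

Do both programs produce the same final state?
No

Program A final state: m=-4, z=0
Program B final state: m=0, z=-2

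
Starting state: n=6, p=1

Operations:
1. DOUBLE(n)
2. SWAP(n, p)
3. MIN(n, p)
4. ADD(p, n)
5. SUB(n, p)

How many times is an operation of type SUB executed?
1

Counting SUB operations:
Step 5: SUB(n, p) ← SUB
Total: 1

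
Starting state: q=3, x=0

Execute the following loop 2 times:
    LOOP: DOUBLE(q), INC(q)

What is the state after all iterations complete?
q=15, x=0

Iteration trace:
Start: q=3, x=0
After iteration 1: q=7, x=0
After iteration 2: q=15, x=0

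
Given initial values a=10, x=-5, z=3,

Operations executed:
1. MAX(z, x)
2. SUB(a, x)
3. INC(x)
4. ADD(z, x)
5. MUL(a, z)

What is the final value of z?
z = -1

Tracing execution:
Step 1: MAX(z, x) → z = 3
Step 2: SUB(a, x) → z = 3
Step 3: INC(x) → z = 3
Step 4: ADD(z, x) → z = -1
Step 5: MUL(a, z) → z = -1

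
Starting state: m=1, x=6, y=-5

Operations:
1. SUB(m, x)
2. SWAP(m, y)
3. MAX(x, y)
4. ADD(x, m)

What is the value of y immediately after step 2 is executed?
y = -5

Tracing y through execution:
Initial: y = -5
After step 1 (SUB(m, x)): y = -5
After step 2 (SWAP(m, y)): y = -5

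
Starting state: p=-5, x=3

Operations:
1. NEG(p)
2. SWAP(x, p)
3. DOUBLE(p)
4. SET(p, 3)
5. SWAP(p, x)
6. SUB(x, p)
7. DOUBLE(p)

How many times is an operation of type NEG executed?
1

Counting NEG operations:
Step 1: NEG(p) ← NEG
Total: 1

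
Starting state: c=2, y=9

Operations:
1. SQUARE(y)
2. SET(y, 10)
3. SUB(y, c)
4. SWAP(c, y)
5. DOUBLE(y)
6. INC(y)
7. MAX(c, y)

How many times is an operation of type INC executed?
1

Counting INC operations:
Step 6: INC(y) ← INC
Total: 1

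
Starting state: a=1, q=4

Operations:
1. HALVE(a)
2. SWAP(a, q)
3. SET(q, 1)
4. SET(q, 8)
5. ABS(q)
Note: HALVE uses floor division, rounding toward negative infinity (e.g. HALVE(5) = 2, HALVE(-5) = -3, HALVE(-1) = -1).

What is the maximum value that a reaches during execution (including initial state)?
4

Values of a at each step:
Initial: a = 1
After step 1: a = 0
After step 2: a = 4 ← maximum
After step 3: a = 4
After step 4: a = 4
After step 5: a = 4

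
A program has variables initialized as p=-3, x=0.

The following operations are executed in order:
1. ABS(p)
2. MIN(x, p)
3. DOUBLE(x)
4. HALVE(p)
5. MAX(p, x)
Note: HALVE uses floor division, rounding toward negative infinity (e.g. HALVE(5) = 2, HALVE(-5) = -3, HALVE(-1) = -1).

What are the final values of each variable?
{p: 1, x: 0}

Step-by-step execution:
Initial: p=-3, x=0
After step 1 (ABS(p)): p=3, x=0
After step 2 (MIN(x, p)): p=3, x=0
After step 3 (DOUBLE(x)): p=3, x=0
After step 4 (HALVE(p)): p=1, x=0
After step 5 (MAX(p, x)): p=1, x=0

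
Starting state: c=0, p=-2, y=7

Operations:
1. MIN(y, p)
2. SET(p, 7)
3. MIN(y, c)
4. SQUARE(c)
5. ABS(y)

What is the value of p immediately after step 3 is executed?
p = 7

Tracing p through execution:
Initial: p = -2
After step 1 (MIN(y, p)): p = -2
After step 2 (SET(p, 7)): p = 7
After step 3 (MIN(y, c)): p = 7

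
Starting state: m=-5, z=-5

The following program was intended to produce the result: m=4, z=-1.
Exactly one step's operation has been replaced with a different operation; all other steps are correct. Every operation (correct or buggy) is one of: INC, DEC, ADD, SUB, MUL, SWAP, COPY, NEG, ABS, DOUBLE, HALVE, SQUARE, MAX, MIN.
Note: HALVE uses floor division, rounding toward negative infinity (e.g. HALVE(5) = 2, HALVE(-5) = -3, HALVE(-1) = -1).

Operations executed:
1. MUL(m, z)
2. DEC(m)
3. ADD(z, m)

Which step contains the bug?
Step 1

Trace with buggy code:
Initial: m=-5, z=-5
After step 1: m=25, z=-5
After step 2: m=24, z=-5
After step 3: m=24, z=19
Actual final m=24, z=19 ≠ expected m=4, z=-1.
Step 1 is the only position where a single-operation replacement can produce the expected result.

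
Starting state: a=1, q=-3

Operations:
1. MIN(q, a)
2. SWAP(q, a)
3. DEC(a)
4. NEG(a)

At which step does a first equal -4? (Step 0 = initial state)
Step 3

Tracing a:
Initial: a = 1
After step 1: a = 1
After step 2: a = -3
After step 3: a = -4 ← first occurrence
After step 4: a = 4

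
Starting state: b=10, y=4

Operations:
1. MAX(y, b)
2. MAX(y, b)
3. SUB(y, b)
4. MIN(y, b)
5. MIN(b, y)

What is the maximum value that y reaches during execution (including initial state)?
10

Values of y at each step:
Initial: y = 4
After step 1: y = 10 ← maximum
After step 2: y = 10
After step 3: y = 0
After step 4: y = 0
After step 5: y = 0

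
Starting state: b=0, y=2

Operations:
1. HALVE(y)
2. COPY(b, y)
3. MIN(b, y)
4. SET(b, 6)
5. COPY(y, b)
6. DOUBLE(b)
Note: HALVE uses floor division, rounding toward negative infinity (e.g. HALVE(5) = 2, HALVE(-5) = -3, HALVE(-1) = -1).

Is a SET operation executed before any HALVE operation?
No

First SET: step 4
First HALVE: step 1
Since 4 > 1, HALVE comes first.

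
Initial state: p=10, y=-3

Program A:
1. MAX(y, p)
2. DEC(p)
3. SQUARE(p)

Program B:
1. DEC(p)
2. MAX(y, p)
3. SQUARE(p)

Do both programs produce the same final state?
No

Program A final state: p=81, y=10
Program B final state: p=81, y=9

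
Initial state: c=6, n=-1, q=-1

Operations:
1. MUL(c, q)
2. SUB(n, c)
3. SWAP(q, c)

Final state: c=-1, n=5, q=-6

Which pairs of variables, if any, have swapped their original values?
None

Comparing initial and final values:
n: -1 → 5
q: -1 → -6
c: 6 → -1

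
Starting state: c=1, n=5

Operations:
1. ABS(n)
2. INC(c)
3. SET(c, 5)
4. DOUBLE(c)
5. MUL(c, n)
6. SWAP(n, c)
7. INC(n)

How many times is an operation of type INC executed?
2

Counting INC operations:
Step 2: INC(c) ← INC
Step 7: INC(n) ← INC
Total: 2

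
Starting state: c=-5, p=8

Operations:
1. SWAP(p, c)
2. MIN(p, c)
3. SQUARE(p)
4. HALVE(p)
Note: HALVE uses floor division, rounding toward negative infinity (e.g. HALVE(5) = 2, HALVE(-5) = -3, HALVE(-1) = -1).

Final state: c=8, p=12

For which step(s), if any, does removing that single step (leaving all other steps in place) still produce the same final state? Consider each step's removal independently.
Step(s) 2

Testing removal of each single step:
Without step 1: final = c=-5, p=12 (different)
Without step 2: final = c=8, p=12 (same)
Without step 3: final = c=8, p=-3 (different)
Without step 4: final = c=8, p=25 (different)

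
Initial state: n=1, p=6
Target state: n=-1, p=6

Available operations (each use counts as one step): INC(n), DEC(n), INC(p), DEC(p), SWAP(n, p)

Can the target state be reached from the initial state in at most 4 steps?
Yes

Path (2 steps): DEC(n) → DEC(n)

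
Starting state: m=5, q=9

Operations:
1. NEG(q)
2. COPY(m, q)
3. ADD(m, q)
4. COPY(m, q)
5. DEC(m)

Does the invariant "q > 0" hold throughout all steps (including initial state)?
No, violated after step 1

The invariant is violated after step 1.

State at each step:
Initial: m=5, q=9
After step 1: m=5, q=-9
After step 2: m=-9, q=-9
After step 3: m=-18, q=-9
After step 4: m=-9, q=-9
After step 5: m=-10, q=-9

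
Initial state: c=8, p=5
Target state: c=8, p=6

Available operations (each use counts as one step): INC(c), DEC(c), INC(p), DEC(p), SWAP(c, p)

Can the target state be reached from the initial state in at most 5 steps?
Yes

Path (1 step): INC(p)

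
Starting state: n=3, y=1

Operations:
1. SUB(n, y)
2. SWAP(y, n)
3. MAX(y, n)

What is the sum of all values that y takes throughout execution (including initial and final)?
6

Values of y at each step:
Initial: y = 1
After step 1: y = 1
After step 2: y = 2
After step 3: y = 2
Sum = 1 + 1 + 2 + 2 = 6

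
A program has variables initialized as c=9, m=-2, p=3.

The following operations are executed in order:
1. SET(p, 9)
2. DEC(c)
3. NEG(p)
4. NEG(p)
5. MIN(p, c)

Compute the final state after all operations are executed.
{c: 8, m: -2, p: 8}

Step-by-step execution:
Initial: c=9, m=-2, p=3
After step 1 (SET(p, 9)): c=9, m=-2, p=9
After step 2 (DEC(c)): c=8, m=-2, p=9
After step 3 (NEG(p)): c=8, m=-2, p=-9
After step 4 (NEG(p)): c=8, m=-2, p=9
After step 5 (MIN(p, c)): c=8, m=-2, p=8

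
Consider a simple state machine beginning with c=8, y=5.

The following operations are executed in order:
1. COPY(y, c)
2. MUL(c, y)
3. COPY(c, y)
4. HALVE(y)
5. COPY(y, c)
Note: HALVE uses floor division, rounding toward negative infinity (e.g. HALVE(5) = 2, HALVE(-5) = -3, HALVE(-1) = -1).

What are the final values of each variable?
{c: 8, y: 8}

Step-by-step execution:
Initial: c=8, y=5
After step 1 (COPY(y, c)): c=8, y=8
After step 2 (MUL(c, y)): c=64, y=8
After step 3 (COPY(c, y)): c=8, y=8
After step 4 (HALVE(y)): c=8, y=4
After step 5 (COPY(y, c)): c=8, y=8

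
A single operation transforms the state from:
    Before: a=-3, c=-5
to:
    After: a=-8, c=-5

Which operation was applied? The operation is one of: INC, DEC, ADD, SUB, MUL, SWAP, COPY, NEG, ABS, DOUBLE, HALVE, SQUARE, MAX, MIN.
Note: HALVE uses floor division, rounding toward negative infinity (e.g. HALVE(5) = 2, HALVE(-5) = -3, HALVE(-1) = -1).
ADD(a, c)

Analyzing the change:
Before: a=-3, c=-5
After: a=-8, c=-5
Variable a changed from -3 to -8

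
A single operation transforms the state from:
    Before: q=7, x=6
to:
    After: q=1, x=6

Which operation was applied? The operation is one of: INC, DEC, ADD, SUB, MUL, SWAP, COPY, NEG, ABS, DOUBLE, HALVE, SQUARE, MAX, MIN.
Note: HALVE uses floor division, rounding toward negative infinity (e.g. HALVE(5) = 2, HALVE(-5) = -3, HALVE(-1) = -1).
SUB(q, x)

Analyzing the change:
Before: q=7, x=6
After: q=1, x=6
Variable q changed from 7 to 1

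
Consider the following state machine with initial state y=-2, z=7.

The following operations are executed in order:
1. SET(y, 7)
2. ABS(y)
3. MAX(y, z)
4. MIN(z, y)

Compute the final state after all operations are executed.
{y: 7, z: 7}

Step-by-step execution:
Initial: y=-2, z=7
After step 1 (SET(y, 7)): y=7, z=7
After step 2 (ABS(y)): y=7, z=7
After step 3 (MAX(y, z)): y=7, z=7
After step 4 (MIN(z, y)): y=7, z=7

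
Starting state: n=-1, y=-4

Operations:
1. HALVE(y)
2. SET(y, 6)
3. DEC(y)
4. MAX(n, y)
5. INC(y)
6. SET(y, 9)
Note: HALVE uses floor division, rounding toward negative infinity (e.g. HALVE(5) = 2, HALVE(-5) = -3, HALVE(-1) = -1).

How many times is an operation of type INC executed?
1

Counting INC operations:
Step 5: INC(y) ← INC
Total: 1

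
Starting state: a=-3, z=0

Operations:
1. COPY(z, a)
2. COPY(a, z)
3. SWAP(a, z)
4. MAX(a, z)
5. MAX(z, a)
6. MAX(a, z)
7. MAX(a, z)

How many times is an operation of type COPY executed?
2

Counting COPY operations:
Step 1: COPY(z, a) ← COPY
Step 2: COPY(a, z) ← COPY
Total: 2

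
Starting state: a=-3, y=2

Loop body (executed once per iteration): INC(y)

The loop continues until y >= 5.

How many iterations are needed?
3

Tracing iterations:
Initial: a=-3, y=2
After iteration 1: a=-3, y=3
After iteration 2: a=-3, y=4
After iteration 3: a=-3, y=5
y >= 5 now holds, so the loop exits after 3 iterations.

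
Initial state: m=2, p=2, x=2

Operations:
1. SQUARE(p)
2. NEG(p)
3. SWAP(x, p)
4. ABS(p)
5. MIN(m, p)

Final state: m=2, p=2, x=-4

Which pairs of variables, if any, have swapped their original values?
None

Comparing initial and final values:
x: 2 → -4
m: 2 → 2
p: 2 → 2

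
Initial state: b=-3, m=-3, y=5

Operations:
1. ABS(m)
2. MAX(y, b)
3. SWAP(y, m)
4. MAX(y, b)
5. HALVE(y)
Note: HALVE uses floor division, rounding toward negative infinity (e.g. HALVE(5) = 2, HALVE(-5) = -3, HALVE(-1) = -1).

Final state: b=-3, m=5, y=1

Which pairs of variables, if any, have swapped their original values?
None

Comparing initial and final values:
m: -3 → 5
b: -3 → -3
y: 5 → 1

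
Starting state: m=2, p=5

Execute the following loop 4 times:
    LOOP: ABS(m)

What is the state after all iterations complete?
m=2, p=5

Iteration trace:
Start: m=2, p=5
After iteration 1: m=2, p=5
After iteration 2: m=2, p=5
After iteration 3: m=2, p=5
After iteration 4: m=2, p=5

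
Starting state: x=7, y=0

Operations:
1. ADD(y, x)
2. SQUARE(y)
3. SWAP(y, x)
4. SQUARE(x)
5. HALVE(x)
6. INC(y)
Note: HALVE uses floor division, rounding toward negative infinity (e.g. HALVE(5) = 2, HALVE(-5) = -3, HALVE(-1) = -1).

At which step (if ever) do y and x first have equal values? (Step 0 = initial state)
Step 1

y and x first become equal after step 1.

Comparing values at each step:
Initial: y=0, x=7
After step 1: y=7, x=7 ← equal!
After step 2: y=49, x=7
After step 3: y=7, x=49
After step 4: y=7, x=2401
After step 5: y=7, x=1200
After step 6: y=8, x=1200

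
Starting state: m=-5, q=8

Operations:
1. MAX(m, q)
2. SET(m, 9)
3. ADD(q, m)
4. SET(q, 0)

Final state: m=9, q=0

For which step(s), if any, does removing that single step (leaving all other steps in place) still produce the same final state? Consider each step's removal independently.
Step(s) 1, 3

Testing removal of each single step:
Without step 1: final = m=9, q=0 (same)
Without step 2: final = m=8, q=0 (different)
Without step 3: final = m=9, q=0 (same)
Without step 4: final = m=9, q=17 (different)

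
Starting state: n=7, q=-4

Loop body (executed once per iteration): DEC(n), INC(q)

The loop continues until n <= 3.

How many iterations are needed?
4

Tracing iterations:
Initial: n=7, q=-4
After iteration 1: n=6, q=-3
After iteration 2: n=5, q=-2
After iteration 3: n=4, q=-1
After iteration 4: n=3, q=0
n <= 3 now holds, so the loop exits after 4 iterations.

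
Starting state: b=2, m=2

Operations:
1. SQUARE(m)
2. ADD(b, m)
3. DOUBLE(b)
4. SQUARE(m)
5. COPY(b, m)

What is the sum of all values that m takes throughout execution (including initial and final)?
46

Values of m at each step:
Initial: m = 2
After step 1: m = 4
After step 2: m = 4
After step 3: m = 4
After step 4: m = 16
After step 5: m = 16
Sum = 2 + 4 + 4 + 4 + 16 + 16 = 46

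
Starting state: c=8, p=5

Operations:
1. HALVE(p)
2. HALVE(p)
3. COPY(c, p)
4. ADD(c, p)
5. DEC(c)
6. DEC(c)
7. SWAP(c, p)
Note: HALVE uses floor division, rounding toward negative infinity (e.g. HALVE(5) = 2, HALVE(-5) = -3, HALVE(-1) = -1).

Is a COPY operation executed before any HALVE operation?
No

First COPY: step 3
First HALVE: step 1
Since 3 > 1, HALVE comes first.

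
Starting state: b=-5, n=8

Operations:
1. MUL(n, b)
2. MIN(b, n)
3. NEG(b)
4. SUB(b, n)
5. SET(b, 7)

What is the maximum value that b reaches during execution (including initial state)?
80

Values of b at each step:
Initial: b = -5
After step 1: b = -5
After step 2: b = -40
After step 3: b = 40
After step 4: b = 80 ← maximum
After step 5: b = 7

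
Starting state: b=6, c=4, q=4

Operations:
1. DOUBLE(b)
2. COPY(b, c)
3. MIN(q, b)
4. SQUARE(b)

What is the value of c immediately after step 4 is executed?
c = 4

Tracing c through execution:
Initial: c = 4
After step 1 (DOUBLE(b)): c = 4
After step 2 (COPY(b, c)): c = 4
After step 3 (MIN(q, b)): c = 4
After step 4 (SQUARE(b)): c = 4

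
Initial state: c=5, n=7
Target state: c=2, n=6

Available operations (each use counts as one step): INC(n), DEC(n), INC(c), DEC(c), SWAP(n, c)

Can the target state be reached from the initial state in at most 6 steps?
Yes

Path (4 steps): DEC(n) → DEC(c) → DEC(c) → DEC(c)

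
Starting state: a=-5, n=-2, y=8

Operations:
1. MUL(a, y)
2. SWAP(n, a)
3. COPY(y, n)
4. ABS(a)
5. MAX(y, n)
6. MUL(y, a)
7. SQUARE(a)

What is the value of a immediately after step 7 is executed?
a = 4

Tracing a through execution:
Initial: a = -5
After step 1 (MUL(a, y)): a = -40
After step 2 (SWAP(n, a)): a = -2
After step 3 (COPY(y, n)): a = -2
After step 4 (ABS(a)): a = 2
After step 5 (MAX(y, n)): a = 2
After step 6 (MUL(y, a)): a = 2
After step 7 (SQUARE(a)): a = 4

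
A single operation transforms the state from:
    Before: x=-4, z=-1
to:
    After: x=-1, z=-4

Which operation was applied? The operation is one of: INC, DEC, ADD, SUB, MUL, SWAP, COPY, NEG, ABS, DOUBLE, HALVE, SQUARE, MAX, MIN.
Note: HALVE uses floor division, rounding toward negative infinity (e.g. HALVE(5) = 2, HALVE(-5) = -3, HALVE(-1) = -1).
SWAP(z, x)

Analyzing the change:
Before: x=-4, z=-1
After: x=-1, z=-4
Variable z changed from -1 to -4
Variable x changed from -4 to -1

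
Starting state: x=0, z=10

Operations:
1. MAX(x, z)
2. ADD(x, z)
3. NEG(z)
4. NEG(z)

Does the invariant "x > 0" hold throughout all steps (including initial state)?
No, violated at the initial state

The invariant is violated at the initial state (step 0).

State at each step:
Initial: x=0, z=10
After step 1: x=10, z=10
After step 2: x=20, z=10
After step 3: x=20, z=-10
After step 4: x=20, z=10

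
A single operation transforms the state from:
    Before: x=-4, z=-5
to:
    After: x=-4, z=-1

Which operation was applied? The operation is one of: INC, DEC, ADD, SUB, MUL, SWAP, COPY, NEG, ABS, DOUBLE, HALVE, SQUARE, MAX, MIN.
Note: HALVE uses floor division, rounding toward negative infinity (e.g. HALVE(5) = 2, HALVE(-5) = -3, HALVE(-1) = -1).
SUB(z, x)

Analyzing the change:
Before: x=-4, z=-5
After: x=-4, z=-1
Variable z changed from -5 to -1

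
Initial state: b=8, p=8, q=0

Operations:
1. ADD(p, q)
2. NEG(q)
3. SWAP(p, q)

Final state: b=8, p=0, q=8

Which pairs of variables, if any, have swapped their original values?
(p, q)

Comparing initial and final values:
p: 8 → 0
q: 0 → 8
b: 8 → 8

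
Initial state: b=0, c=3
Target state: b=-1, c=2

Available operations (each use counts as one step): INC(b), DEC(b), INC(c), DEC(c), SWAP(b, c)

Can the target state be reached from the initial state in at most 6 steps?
Yes

Path (2 steps): DEC(b) → DEC(c)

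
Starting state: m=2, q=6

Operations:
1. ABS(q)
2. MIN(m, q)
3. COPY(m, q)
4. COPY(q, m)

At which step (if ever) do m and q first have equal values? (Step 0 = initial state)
Step 3

m and q first become equal after step 3.

Comparing values at each step:
Initial: m=2, q=6
After step 1: m=2, q=6
After step 2: m=2, q=6
After step 3: m=6, q=6 ← equal!
After step 4: m=6, q=6 ← equal!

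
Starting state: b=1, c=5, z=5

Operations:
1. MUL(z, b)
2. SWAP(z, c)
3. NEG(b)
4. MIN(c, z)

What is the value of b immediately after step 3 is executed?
b = -1

Tracing b through execution:
Initial: b = 1
After step 1 (MUL(z, b)): b = 1
After step 2 (SWAP(z, c)): b = 1
After step 3 (NEG(b)): b = -1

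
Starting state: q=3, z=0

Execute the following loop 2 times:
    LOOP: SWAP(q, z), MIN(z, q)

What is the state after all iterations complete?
q=0, z=0

Iteration trace:
Start: q=3, z=0
After iteration 1: q=0, z=0
After iteration 2: q=0, z=0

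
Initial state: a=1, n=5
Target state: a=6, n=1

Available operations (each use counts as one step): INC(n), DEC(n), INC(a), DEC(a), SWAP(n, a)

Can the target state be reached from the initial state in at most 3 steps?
Yes

Path (2 steps): INC(n) → SWAP(n, a)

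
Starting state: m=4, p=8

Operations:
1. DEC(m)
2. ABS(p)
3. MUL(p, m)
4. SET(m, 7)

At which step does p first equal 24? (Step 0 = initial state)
Step 3

Tracing p:
Initial: p = 8
After step 1: p = 8
After step 2: p = 8
After step 3: p = 24 ← first occurrence
After step 4: p = 24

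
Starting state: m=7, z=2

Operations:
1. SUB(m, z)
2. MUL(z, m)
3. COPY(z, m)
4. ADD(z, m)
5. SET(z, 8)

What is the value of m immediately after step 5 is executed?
m = 5

Tracing m through execution:
Initial: m = 7
After step 1 (SUB(m, z)): m = 5
After step 2 (MUL(z, m)): m = 5
After step 3 (COPY(z, m)): m = 5
After step 4 (ADD(z, m)): m = 5
After step 5 (SET(z, 8)): m = 5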